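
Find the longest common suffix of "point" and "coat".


Word 1: "point"
Word 2: "coat"
Comparing from end:
  Pos -1: 't' == 't'
  Pos -2: 'n' != 'a' (stop)
LCS = "t" (length 1)


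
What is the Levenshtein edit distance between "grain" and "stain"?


Word 1: "grain" (length 5)
Word 2: "stain" (length 5)
One optimal edit sequence (insert/delete/substitute each cost 1):
  1. substitute 'g' -> 's'  (+1)
  2. substitute 'r' -> 't'  (+1)
  3. keep 'a'
  4. keep 'i'
  5. keep 'n'
Total edit operations: 2
Edit distance = 2


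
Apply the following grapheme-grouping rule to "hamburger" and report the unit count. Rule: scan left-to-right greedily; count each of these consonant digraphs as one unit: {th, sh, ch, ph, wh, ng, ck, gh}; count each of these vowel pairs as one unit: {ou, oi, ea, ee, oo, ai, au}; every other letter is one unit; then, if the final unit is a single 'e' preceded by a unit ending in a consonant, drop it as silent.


Word: "hamburger" (9 letters)
Left-to-right scan:
  (1) 'h' (letter)
  (2) 'a' (letter)
  (3) 'm' (letter)
  (4) 'b' (letter)
  (5) 'u' (letter)
  (6) 'r' (letter)
  (7) 'g' (letter)
  (8) 'e' (letter)
  (9) 'r' (letter)
Units from scan: 9
Sound units = 9 units


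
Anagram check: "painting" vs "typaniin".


Word 1: "painting" → sorted: agiinnpt
Word 2: "typaniin" → sorted: aiinnpty
Same letters? agiinnpt != aiinnpty
Anagram = No


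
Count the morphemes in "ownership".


Word: "ownership"
Morphemes: own + -er + -ship
Each morpheme carries meaning
= 3 morphemes


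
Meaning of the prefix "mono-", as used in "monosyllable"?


Prefix: mono-
As in: monosyllable -> mono- + syllable
Meaning = one


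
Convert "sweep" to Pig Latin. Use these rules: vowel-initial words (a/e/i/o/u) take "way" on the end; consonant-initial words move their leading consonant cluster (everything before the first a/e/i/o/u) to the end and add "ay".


Word: "sweep"
Starts with consonant(s) → move to end, add 'ay'
Consonant cluster: "sw"
Pig Latin = "eepsway"


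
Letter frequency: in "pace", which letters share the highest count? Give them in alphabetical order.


Word: "pace"
Letter counts:
  'a': 1
  'c': 1
  'e': 1
  'p': 1
Maximum count = 1
Most frequent = 'a', 'c', 'e', 'p' (1 time each)


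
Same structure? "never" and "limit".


Pattern of "never": [0, 1, 2, 1, 3]
Pattern of "limit": [0, 1, 2, 1, 3]
Patterns match
Same pattern = Yes


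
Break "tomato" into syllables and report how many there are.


Word: "tomato"
Syllable breakdown: to / ma / to
Counting: 3 parts
= 3 syllables


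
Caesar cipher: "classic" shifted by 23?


Word: "classic"
Shift: 23
Each letter → (letter + shift) mod 26:
  'c' (2) + 23 = 25 → 'z'
  'l' (11) + 23 = 8 → 'i'
  'a' (0) + 23 = 23 → 'x'
  's' (18) + 23 = 15 → 'p'
  's' (18) + 23 = 15 → 'p'
  'i' (8) + 23 = 5 → 'f'
  'c' (2) + 23 = 25 → 'z'
Result = "zixppfz"


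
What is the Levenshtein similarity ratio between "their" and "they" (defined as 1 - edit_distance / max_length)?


Word 1: "their" (length 5)
Word 2: "they" (length 4)
One optimal edit sequence:
  1. keep 't'
  2. keep 'h'
  3. keep 'e'
  4. delete 'i'  (+1)
  5. substitute 'r' -> 'y'  (+1)
Edit distance = 2
Max length = max(5, 4) = 5
Similarity = 1 - 2/5
= 0.6000


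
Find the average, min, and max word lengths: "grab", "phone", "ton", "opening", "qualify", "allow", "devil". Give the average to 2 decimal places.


Lengths: "grab"=4, "phone"=5, "ton"=3, "opening"=7, "qualify"=7, "allow"=5, "devil"=5
Sum = 36, Count = 7
Average = 36/7 = 5.14
= avg=5.14, min=3, max=7


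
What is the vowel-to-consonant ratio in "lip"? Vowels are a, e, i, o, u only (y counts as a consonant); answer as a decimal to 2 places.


Word: "lip"
Vowels (a,e,i,o,u): 1
Consonants: 2
Ratio = 1/2
= 0.50


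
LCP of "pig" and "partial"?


Word 1: "pig"
Word 2: "partial"
Comparing from start:
  Pos 0: 'p' == 'p'
  Pos 1: 'i' != 'a' (stop)
LCP = "p" (length 1)


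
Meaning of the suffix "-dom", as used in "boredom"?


Suffix: -dom
Example: boredom (bore + -dom)
Meaning = state / realm


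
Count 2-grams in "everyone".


Word: "everyone" (length 8)
Number of 2-grams = length - 2 + 1 = 8 - 2 + 1
= 7


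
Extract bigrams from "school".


Word: "school" (length 6)
Number of bigrams = 6 - 2 + 1 = 5
  Position 0: "sc"
  Position 1: "ch"
  Position 2: "ho"
  Position 3: "oo"
  Position 4: "ol"
Bigrams = "sc", "ch", "ho", "oo", "ol"


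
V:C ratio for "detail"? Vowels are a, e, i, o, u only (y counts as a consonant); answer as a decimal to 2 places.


Word: "detail"
Vowels (a,e,i,o,u): 3
Consonants: 3
Ratio = 3/3
= 1.00


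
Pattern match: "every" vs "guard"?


Pattern of "every": [0, 1, 0, 2, 3]
Pattern of "guard": [0, 1, 2, 3, 4]
Patterns do not match
Same pattern = No


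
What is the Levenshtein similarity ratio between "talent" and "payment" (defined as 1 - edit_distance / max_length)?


Word 1: "talent" (length 6)
Word 2: "payment" (length 7)
One optimal edit sequence:
  1. substitute 't' -> 'p'  (+1)
  2. keep 'a'
  3. insert 'y'  (+1)
  4. substitute 'l' -> 'm'  (+1)
  5. keep 'e'
  6. keep 'n'
  7. keep 't'
Edit distance = 3
Max length = max(6, 7) = 7
Similarity = 1 - 3/7
= 0.5714


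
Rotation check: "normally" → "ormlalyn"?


Word: "normally", Candidate: "ormlalyn"
Method: check if candidate is substring of word+word
"normallynormally" contains "ormlalyn"? No
Is rotation = No


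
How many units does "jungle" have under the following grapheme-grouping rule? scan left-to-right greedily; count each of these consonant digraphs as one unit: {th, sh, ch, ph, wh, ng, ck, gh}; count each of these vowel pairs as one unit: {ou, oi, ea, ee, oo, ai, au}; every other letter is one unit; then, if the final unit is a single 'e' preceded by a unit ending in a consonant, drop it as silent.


Word: "jungle" (6 letters)
Left-to-right scan:
  1. 'j' (letter)
  2. 'u' (letter)
  3. 'ng' (digraph)
  4. 'l' (letter)
  5. 'e' (letter)
Units from scan: 5
Final unit is 'e' after a consonant -> drop as silent (-1)
Sound units = 4 units


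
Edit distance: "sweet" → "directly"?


Word 1: "sweet" (length 5)
Word 2: "directly" (length 8)
One optimal edit sequence (insert/delete/substitute each cost 1):
  1. insert 'd'  (+1)
  2. substitute 's' -> 'i'  (+1)
  3. substitute 'w' -> 'r'  (+1)
  4. keep 'e'
  5. substitute 'e' -> 'c'  (+1)
  6. keep 't'
  7. insert 'l'  (+1)
  8. insert 'y'  (+1)
Total edit operations: 6
Edit distance = 6


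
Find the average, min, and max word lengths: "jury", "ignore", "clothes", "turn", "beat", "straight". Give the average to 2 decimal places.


Lengths: "jury"=4, "ignore"=6, "clothes"=7, "turn"=4, "beat"=4, "straight"=8
Sum = 33, Count = 6
Average = 33/6 = 5.50
= avg=5.50, min=4, max=8


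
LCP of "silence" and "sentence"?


Word 1: "silence"
Word 2: "sentence"
Comparing from start:
  Pos 0: 's' == 's'
  Pos 1: 'i' != 'e' (stop)
LCP = "s" (length 1)


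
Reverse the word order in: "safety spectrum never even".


Original: "safety spectrum never even"
Words (1..n): safety | spectrum | never | even
Reversed (n..1): even | never | spectrum | safety
Result = "even never spectrum safety"


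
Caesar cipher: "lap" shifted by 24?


Word: "lap"
Shift: 24
Each letter → (letter + shift) mod 26:
  'l' (11) + 24 = 9 → 'j'
  'a' (0) + 24 = 24 → 'y'
  'p' (15) + 24 = 13 → 'n'
Result = "jyn"


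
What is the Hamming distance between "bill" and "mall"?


Comparing character by character (same length = 4):
  Pos 0: 'b' vs 'm' !=
  Pos 1: 'i' vs 'a' !=
  Pos 2: 'l' vs 'l' =
  Pos 3: 'l' vs 'l' =
Hamming distance = 2


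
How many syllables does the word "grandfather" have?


Word: "grandfather"
Syllable breakdown: grand-fa-ther
Counting: 3 parts
= 3 syllables


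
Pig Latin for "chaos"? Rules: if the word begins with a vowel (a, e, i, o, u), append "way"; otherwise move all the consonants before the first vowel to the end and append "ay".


Word: "chaos"
Starts with consonant(s) → move to end, add 'ay'
Consonant cluster: "ch"
Pig Latin = "aoschay"


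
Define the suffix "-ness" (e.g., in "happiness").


Suffix: -ness
Example: happiness (happy + -ness, with a spelling change)
Meaning = state of being


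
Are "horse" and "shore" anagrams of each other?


Word 1: "horse" → sorted: ehors
Word 2: "shore" → sorted: ehors
Same letters? ehors == ehors
Anagram = Yes


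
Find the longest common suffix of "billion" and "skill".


Word 1: "billion"
Word 2: "skill"
Comparing from end:
  Pos -1: 'n' != 'l' (stop)
LCS = "" (length 0)


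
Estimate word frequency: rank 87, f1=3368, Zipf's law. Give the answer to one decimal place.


Zipf's law: f(r) = f(1) / r
f(1) = 3368
f(87) = 3368 / 87
= 38.7 occurrences


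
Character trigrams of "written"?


Word: "written" (length 7)
Number of trigrams = 7 - 3 + 1 = 5
  Position 0: "wri"
  Position 1: "rit"
  Position 2: "itt"
  Position 3: "tte"
  Position 4: "ten"
Trigrams = "wri", "rit", "itt", "tte", "ten"


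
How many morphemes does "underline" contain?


Word: "underline"
Morphemes: under- + line
Each morpheme carries meaning
= 2 morphemes


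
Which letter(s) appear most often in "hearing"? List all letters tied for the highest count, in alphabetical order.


Word: "hearing"
Letter counts:
  'a': 1
  'e': 1
  'g': 1
  'h': 1
  'i': 1
  'n': 1
  'r': 1
Maximum count = 1
Most frequent = 'a', 'e', 'g', 'h', 'i', 'n', 'r' (1 time each)


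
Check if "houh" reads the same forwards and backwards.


Word: "houh"
Reversed: "huoh"
Forward == Backward? houh != huoh
Palindrome = No


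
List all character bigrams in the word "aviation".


Word: "aviation" (length 8)
Number of bigrams = 8 - 2 + 1 = 7
  Position 0: "av"
  Position 1: "vi"
  Position 2: "ia"
  Position 3: "at"
  Position 4: "ti"
  Position 5: "io"
  Position 6: "on"
Bigrams = "av", "vi", "ia", "at", "ti", "io", "on"


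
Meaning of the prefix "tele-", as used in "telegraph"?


Prefix: tele-
Example: telegraph (tele- + graph)
Meaning = distant


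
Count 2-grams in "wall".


Word: "wall" (length 4)
Number of 2-grams = length - 2 + 1 = 4 - 2 + 1
= 3


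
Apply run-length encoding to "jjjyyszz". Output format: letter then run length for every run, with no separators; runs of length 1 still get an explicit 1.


String: "jjjyyszz"
Scanning for consecutive runs:
  'j' x 3
  'y' x 2
  's' x 1
  'z' x 2
RLE = "j3y2s1z2"


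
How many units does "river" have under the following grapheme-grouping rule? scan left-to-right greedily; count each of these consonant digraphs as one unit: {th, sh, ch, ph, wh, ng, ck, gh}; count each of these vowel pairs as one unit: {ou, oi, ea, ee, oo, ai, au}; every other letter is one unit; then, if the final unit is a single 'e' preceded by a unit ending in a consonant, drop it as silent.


Word: "river" (5 letters)
Left-to-right scan:
  (1) 'r' (letter)
  (2) 'i' (letter)
  (3) 'v' (letter)
  (4) 'e' (letter)
  (5) 'r' (letter)
Units from scan: 5
Sound units = 5 units


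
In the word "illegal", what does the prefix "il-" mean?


Prefix: il-
As in: illegal -> il- + legal
Meaning = not


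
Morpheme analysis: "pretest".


Word: "pretest"
Morphemes: pre- + test
Each morpheme carries meaning
= 2 morphemes


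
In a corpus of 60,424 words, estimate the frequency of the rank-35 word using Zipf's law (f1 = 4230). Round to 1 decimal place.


Zipf's law: f(r) = f(1) / r
f(1) = 4230
f(35) = 4230 / 35
= 120.9 occurrences


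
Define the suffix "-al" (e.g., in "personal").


Suffix: -al
Example: personal (person + -al)
Meaning = relating to


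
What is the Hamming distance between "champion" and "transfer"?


Comparing character by character (same length = 8):
  Pos 0: 'c' vs 't' !=
  Pos 1: 'h' vs 'r' !=
  Pos 2: 'a' vs 'a' =
  Pos 3: 'm' vs 'n' !=
  Pos 4: 'p' vs 's' !=
  Pos 5: 'i' vs 'f' !=
  Pos 6: 'o' vs 'e' !=
  Pos 7: 'n' vs 'r' !=
Hamming distance = 7


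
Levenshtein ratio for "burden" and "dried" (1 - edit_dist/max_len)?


Word 1: "burden" (length 6)
Word 2: "dried" (length 5)
One optimal edit sequence:
  1. delete 'b'  (+1)
  2. substitute 'u' -> 'd'  (+1)
  3. keep 'r'
  4. substitute 'd' -> 'i'  (+1)
  5. keep 'e'
  6. substitute 'n' -> 'd'  (+1)
Edit distance = 4
Max length = max(6, 5) = 6
Similarity = 1 - 4/6
= 0.3333


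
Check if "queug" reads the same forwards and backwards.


Word: "queug"
Reversed: "gueuq"
Forward == Backward? queug != gueuq
Palindrome = No


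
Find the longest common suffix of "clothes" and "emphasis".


Word 1: "clothes"
Word 2: "emphasis"
Comparing from end:
  Pos -1: 's' == 's'
  Pos -2: 'e' != 'i' (stop)
LCS = "s" (length 1)


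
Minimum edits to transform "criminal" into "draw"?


Word 1: "criminal" (length 8)
Word 2: "draw" (length 4)
One optimal edit sequence (insert/delete/substitute each cost 1):
  1. substitute 'c' -> 'd'  (+1)
  2. keep 'r'
  3. delete 'i'  (+1)
  4. delete 'm'  (+1)
  5. delete 'i'  (+1)
  6. delete 'n'  (+1)
  7. keep 'a'
  8. substitute 'l' -> 'w'  (+1)
Total edit operations: 6
Edit distance = 6


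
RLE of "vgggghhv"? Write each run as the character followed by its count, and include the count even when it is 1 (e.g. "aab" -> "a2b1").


String: "vgggghhv"
Scanning for consecutive runs:
  'v' x 1
  'g' x 4
  'h' x 2
  'v' x 1
RLE = "v1g4h2v1"


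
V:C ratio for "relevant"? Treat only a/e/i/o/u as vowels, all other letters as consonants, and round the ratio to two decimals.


Word: "relevant"
Vowels (a,e,i,o,u): 3
Consonants: 5
Ratio = 3/5
= 0.60


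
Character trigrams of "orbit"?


Word: "orbit" (length 5)
Number of trigrams = 5 - 3 + 1 = 3
  Position 0: "orb"
  Position 1: "rbi"
  Position 2: "bit"
Trigrams = "orb", "rbi", "bit"


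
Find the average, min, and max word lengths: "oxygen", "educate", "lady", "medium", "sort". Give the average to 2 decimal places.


Lengths: "oxygen"=6, "educate"=7, "lady"=4, "medium"=6, "sort"=4
Sum = 27, Count = 5
Average = 27/5 = 5.40
= avg=5.40, min=4, max=7


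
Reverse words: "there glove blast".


Original: "there glove blast"
Words (1..n): there | glove | blast
Reversed (n..1): blast | glove | there
Result = "blast glove there"


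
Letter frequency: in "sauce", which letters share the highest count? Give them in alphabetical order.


Word: "sauce"
Letter counts:
  'a': 1
  'c': 1
  'e': 1
  's': 1
  'u': 1
Maximum count = 1
Most frequent = 'a', 'c', 'e', 's', 'u' (1 time each)


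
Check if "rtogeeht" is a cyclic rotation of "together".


Word: "together", Candidate: "rtogeeht"
Method: check if candidate is substring of word+word
"togethertogether" contains "rtogeeht"? No
Is rotation = No


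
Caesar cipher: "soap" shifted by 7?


Word: "soap"
Shift: 7
Each letter → (letter + shift) mod 26:
  's' (18) + 7 = 25 → 'z'
  'o' (14) + 7 = 21 → 'v'
  'a' (0) + 7 = 7 → 'h'
  'p' (15) + 7 = 22 → 'w'
Result = "zvhw"


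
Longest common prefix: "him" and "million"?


Word 1: "him"
Word 2: "million"
Comparing from start:
  Pos 0: 'h' != 'm' (stop)
LCP = "" (length 0)


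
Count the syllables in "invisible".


Word: "invisible"
Syllable breakdown: in | vis | i | ble
Counting: 4 parts
= 4 syllables


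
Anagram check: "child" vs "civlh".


Word 1: "child" → sorted: cdhil
Word 2: "civlh" → sorted: chilv
Same letters? cdhil != chilv
Anagram = No


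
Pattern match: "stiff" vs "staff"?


Pattern of "stiff": [0, 1, 2, 3, 3]
Pattern of "staff": [0, 1, 2, 3, 3]
Patterns match
Same pattern = Yes


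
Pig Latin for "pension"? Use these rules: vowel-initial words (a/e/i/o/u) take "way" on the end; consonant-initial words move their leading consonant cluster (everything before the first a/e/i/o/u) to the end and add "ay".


Word: "pension"
Starts with consonant(s) → move to end, add 'ay'
Consonant cluster: "p"
Pig Latin = "ensionpay"


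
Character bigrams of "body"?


Word: "body" (length 4)
Number of bigrams = 4 - 2 + 1 = 3
  Position 0: "bo"
  Position 1: "od"
  Position 2: "dy"
Bigrams = "bo", "od", "dy"


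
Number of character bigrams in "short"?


Word: "short" (length 5)
Number of 2-grams = length - 2 + 1 = 5 - 2 + 1
= 4


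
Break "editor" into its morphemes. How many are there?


Word: "editor"
Morphemes: edit / -or
Each morpheme carries meaning
= 2 morphemes


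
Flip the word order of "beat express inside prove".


Original: "beat express inside prove"
Words (1..n): beat | express | inside | prove
Reversed (n..1): prove | inside | express | beat
Result = "prove inside express beat"


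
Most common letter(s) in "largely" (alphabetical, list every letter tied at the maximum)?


Word: "largely"
Letter counts:
  'a': 1
  'e': 1
  'g': 1
  'l': 2
  'r': 1
  'y': 1
Maximum count = 2
Most frequent = 'l' (2 times each)


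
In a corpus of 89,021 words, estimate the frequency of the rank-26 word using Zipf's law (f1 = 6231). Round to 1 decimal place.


Zipf's law: f(r) = f(1) / r
f(1) = 6231
f(26) = 6231 / 26
= 239.7 occurrences


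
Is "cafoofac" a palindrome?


Word: "cafoofac"
Reversed: "cafoofac"
Forward == Backward? cafoofac == cafoofac
Palindrome = Yes


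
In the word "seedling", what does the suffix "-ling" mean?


Suffix: -ling
As in: seedling -> seed + -ling
Meaning = small / young


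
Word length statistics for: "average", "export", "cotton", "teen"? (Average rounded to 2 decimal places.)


Lengths: "average"=7, "export"=6, "cotton"=6, "teen"=4
Sum = 23, Count = 4
Average = 23/4 = 5.75
= avg=5.75, min=4, max=7


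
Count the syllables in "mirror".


Word: "mirror"
Syllable breakdown: mir · ror
Counting: 2 parts
= 2 syllables


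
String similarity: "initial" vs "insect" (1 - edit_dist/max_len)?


Word 1: "initial" (length 7)
Word 2: "insect" (length 6)
One optimal edit sequence:
  1. keep 'i'
  2. keep 'n'
  3. delete 'i'  (+1)
  4. substitute 't' -> 's'  (+1)
  5. substitute 'i' -> 'e'  (+1)
  6. substitute 'a' -> 'c'  (+1)
  7. substitute 'l' -> 't'  (+1)
Edit distance = 5
Max length = max(7, 6) = 7
Similarity = 1 - 5/7
= 0.2857


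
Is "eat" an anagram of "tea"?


Word 1: "tea" → sorted: aet
Word 2: "eat" → sorted: aet
Same letters? aet == aet
Anagram = Yes


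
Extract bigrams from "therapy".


Word: "therapy" (length 7)
Number of bigrams = 7 - 2 + 1 = 6
  Position 0: "th"
  Position 1: "he"
  Position 2: "er"
  Position 3: "ra"
  Position 4: "ap"
  Position 5: "py"
Bigrams = "th", "he", "er", "ra", "ap", "py"


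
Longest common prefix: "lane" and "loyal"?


Word 1: "lane"
Word 2: "loyal"
Comparing from start:
  Pos 0: 'l' == 'l'
  Pos 1: 'a' != 'o' (stop)
LCP = "l" (length 1)


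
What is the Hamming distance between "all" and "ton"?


Comparing character by character (same length = 3):
  Pos 0: 'a' vs 't' !=
  Pos 1: 'l' vs 'o' !=
  Pos 2: 'l' vs 'n' !=
Hamming distance = 3


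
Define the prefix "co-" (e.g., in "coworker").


Prefix: co-
Example: coworker (co- + worker)
Meaning = together


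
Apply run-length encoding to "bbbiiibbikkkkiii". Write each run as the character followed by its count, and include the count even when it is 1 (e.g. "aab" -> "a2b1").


String: "bbbiiibbikkkkiii"
Scanning for consecutive runs:
  'b' x 3
  'i' x 3
  'b' x 2
  'i' x 1
  'k' x 4
  'i' x 3
RLE = "b3i3b2i1k4i3"


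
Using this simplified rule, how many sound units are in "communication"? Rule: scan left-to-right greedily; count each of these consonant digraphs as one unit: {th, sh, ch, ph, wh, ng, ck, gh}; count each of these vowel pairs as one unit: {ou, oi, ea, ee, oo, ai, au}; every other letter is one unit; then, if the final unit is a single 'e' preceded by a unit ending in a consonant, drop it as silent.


Word: "communication" (13 letters)
Left-to-right scan:
  (1) 'c' (letter)
  (2) 'o' (letter)
  (3) 'm' (letter)
  (4) 'm' (letter)
  (5) 'u' (letter)
  (6) 'n' (letter)
  (7) 'i' (letter)
  (8) 'c' (letter)
  (9) 'a' (letter)
  (10) 't' (letter)
  (11) 'i' (letter)
  (12) 'o' (letter)
  (13) 'n' (letter)
Units from scan: 13
Sound units = 13 units


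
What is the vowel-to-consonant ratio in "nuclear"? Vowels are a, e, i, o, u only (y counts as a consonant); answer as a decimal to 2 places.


Word: "nuclear"
Vowels (a,e,i,o,u): 3
Consonants: 4
Ratio = 3/4
= 0.75


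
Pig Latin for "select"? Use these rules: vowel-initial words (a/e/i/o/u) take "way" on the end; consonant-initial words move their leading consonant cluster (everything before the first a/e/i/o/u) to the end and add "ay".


Word: "select"
Starts with consonant(s) → move to end, add 'ay'
Consonant cluster: "s"
Pig Latin = "electsay"


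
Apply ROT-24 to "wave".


Word: "wave"
Shift: 24
Each letter → (letter + shift) mod 26:
  'w' (22) + 24 = 20 → 'u'
  'a' (0) + 24 = 24 → 'y'
  'v' (21) + 24 = 19 → 't'
  'e' (4) + 24 = 2 → 'c'
Result = "uytc"


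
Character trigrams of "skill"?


Word: "skill" (length 5)
Number of trigrams = 5 - 3 + 1 = 3
  Position 0: "ski"
  Position 1: "kil"
  Position 2: "ill"
Trigrams = "ski", "kil", "ill"


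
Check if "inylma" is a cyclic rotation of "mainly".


Word: "mainly", Candidate: "inylma"
Method: check if candidate is substring of word+word
"mainlymainly" contains "inylma"? No
Is rotation = No


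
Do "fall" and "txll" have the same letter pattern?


Pattern of "fall": [0, 1, 2, 2]
Pattern of "txll": [0, 1, 2, 2]
Patterns match
Same pattern = Yes


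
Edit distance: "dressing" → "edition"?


Word 1: "dressing" (length 8)
Word 2: "edition" (length 7)
One optimal edit sequence (insert/delete/substitute each cost 1):
  1. delete 'd'  (+1)
  2. substitute 'r' -> 'e'  (+1)
  3. substitute 'e' -> 'd'  (+1)
  4. substitute 's' -> 'i'  (+1)
  5. substitute 's' -> 't'  (+1)
  6. keep 'i'
  7. substitute 'n' -> 'o'  (+1)
  8. substitute 'g' -> 'n'  (+1)
Total edit operations: 7
Edit distance = 7


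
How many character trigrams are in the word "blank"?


Word: "blank" (length 5)
Number of 3-grams = length - 3 + 1 = 5 - 3 + 1
= 3


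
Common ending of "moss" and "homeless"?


Word 1: "moss"
Word 2: "homeless"
Comparing from end:
  Pos -1: 's' == 's'
  Pos -2: 's' == 's'
  Pos -3: 'o' != 'e' (stop)
LCS = "ss" (length 2)


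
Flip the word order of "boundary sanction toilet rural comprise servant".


Original: "boundary sanction toilet rural comprise servant"
Words (1..n): boundary | sanction | toilet | rural | comprise | servant
Reversed (n..1): servant | comprise | rural | toilet | sanction | boundary
Result = "servant comprise rural toilet sanction boundary"


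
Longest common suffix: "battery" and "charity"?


Word 1: "battery"
Word 2: "charity"
Comparing from end:
  Pos -1: 'y' == 'y'
  Pos -2: 'r' != 't' (stop)
LCS = "y" (length 1)


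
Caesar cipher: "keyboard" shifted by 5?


Word: "keyboard"
Shift: 5
Each letter → (letter + shift) mod 26:
  'k' (10) + 5 = 15 → 'p'
  'e' (4) + 5 = 9 → 'j'
  'y' (24) + 5 = 3 → 'd'
  'b' (1) + 5 = 6 → 'g'
  'o' (14) + 5 = 19 → 't'
  'a' (0) + 5 = 5 → 'f'
  'r' (17) + 5 = 22 → 'w'
  'd' (3) + 5 = 8 → 'i'
Result = "pjdgtfwi"


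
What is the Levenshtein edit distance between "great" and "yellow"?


Word 1: "great" (length 5)
Word 2: "yellow" (length 6)
One optimal edit sequence (insert/delete/substitute each cost 1):
  1. insert 'y'  (+1)
  2. substitute 'g' -> 'e'  (+1)
  3. substitute 'r' -> 'l'  (+1)
  4. substitute 'e' -> 'l'  (+1)
  5. substitute 'a' -> 'o'  (+1)
  6. substitute 't' -> 'w'  (+1)
Total edit operations: 6
Edit distance = 6


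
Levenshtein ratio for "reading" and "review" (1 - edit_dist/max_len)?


Word 1: "reading" (length 7)
Word 2: "review" (length 6)
One optimal edit sequence:
  1. keep 'r'
  2. keep 'e'
  3. delete 'a'  (+1)
  4. substitute 'd' -> 'v'  (+1)
  5. keep 'i'
  6. substitute 'n' -> 'e'  (+1)
  7. substitute 'g' -> 'w'  (+1)
Edit distance = 4
Max length = max(7, 6) = 7
Similarity = 1 - 4/7
= 0.4286


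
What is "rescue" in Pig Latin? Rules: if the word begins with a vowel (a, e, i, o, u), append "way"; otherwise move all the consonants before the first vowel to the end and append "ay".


Word: "rescue"
Starts with consonant(s) → move to end, add 'ay'
Consonant cluster: "r"
Pig Latin = "escueray"


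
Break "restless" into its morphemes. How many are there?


Word: "restless"
Morphemes: rest / -less
Each morpheme carries meaning
= 2 morphemes


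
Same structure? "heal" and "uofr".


Pattern of "heal": [0, 1, 2, 3]
Pattern of "uofr": [0, 1, 2, 3]
Patterns match
Same pattern = Yes


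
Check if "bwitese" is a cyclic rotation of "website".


Word: "website", Candidate: "bwitese"
Method: check if candidate is substring of word+word
"websitewebsite" contains "bwitese"? No
Is rotation = No


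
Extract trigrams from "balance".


Word: "balance" (length 7)
Number of trigrams = 7 - 3 + 1 = 5
  Position 0: "bal"
  Position 1: "ala"
  Position 2: "lan"
  Position 3: "anc"
  Position 4: "nce"
Trigrams = "bal", "ala", "lan", "anc", "nce"


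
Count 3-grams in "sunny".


Word: "sunny" (length 5)
Number of 3-grams = length - 3 + 1 = 5 - 3 + 1
= 3


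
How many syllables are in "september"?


Word: "september"
Syllable breakdown: sep / tem / ber
Counting: 3 parts
= 3 syllables


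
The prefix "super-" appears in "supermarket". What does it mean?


Prefix: super-
Example: supermarket = super- + market
Meaning = above / beyond


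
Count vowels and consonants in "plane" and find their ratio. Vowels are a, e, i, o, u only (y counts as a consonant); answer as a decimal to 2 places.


Word: "plane"
Vowels (a,e,i,o,u): 2
Consonants: 3
Ratio = 2/3
= 0.67


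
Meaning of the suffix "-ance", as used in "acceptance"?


Suffix: -ance
Example: acceptance = accept + -ance
Meaning = state of


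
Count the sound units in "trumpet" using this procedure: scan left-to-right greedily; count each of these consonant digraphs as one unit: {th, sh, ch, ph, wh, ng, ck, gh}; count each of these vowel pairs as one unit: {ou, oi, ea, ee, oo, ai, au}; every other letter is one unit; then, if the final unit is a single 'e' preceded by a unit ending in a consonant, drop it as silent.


Word: "trumpet" (7 letters)
Left-to-right scan:
  (1) 't' (letter)
  (2) 'r' (letter)
  (3) 'u' (letter)
  (4) 'm' (letter)
  (5) 'p' (letter)
  (6) 'e' (letter)
  (7) 't' (letter)
Units from scan: 7
Sound units = 7 units


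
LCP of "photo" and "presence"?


Word 1: "photo"
Word 2: "presence"
Comparing from start:
  Pos 0: 'p' == 'p'
  Pos 1: 'h' != 'r' (stop)
LCP = "p" (length 1)


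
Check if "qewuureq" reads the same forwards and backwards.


Word: "qewuureq"
Reversed: "qeruuweq"
Forward == Backward? qewuureq != qeruuweq
Palindrome = No


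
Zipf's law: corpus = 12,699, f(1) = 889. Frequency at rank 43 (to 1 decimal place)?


Zipf's law: f(r) = f(1) / r
f(1) = 889
f(43) = 889 / 43
= 20.7 occurrences


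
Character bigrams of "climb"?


Word: "climb" (length 5)
Number of bigrams = 5 - 2 + 1 = 4
  Position 0: "cl"
  Position 1: "li"
  Position 2: "im"
  Position 3: "mb"
Bigrams = "cl", "li", "im", "mb"


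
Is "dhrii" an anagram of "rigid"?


Word 1: "rigid" → sorted: dgiir
Word 2: "dhrii" → sorted: dhiir
Same letters? dgiir != dhiir
Anagram = No


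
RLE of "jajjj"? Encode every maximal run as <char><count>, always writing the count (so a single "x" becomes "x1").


String: "jajjj"
Scanning for consecutive runs:
  'j' x 1
  'a' x 1
  'j' x 3
RLE = "j1a1j3"


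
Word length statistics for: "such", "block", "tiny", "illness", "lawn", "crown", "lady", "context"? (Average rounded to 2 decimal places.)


Lengths: "such"=4, "block"=5, "tiny"=4, "illness"=7, "lawn"=4, "crown"=5, "lady"=4, "context"=7
Sum = 40, Count = 8
Average = 40/8 = 5.00
= avg=5.00, min=4, max=7


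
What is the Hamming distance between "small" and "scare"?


Comparing character by character (same length = 5):
  Pos 0: 's' vs 's' =
  Pos 1: 'm' vs 'c' !=
  Pos 2: 'a' vs 'a' =
  Pos 3: 'l' vs 'r' !=
  Pos 4: 'l' vs 'e' !=
Hamming distance = 3


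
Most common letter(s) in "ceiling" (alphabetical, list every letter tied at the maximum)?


Word: "ceiling"
Letter counts:
  'c': 1
  'e': 1
  'g': 1
  'i': 2
  'l': 1
  'n': 1
Maximum count = 2
Most frequent = 'i' (2 times each)


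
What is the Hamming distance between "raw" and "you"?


Comparing character by character (same length = 3):
  Pos 0: 'r' vs 'y' !=
  Pos 1: 'a' vs 'o' !=
  Pos 2: 'w' vs 'u' !=
Hamming distance = 3


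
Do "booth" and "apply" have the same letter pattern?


Pattern of "booth": [0, 1, 1, 2, 3]
Pattern of "apply": [0, 1, 1, 2, 3]
Patterns match
Same pattern = Yes


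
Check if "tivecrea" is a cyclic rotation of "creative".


Word: "creative", Candidate: "tivecrea"
Method: check if candidate is substring of word+word
"creativecreative" contains "tivecrea"? Yes
Is rotation = Yes


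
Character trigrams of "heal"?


Word: "heal" (length 4)
Number of trigrams = 4 - 3 + 1 = 2
  Position 0: "hea"
  Position 1: "eal"
Trigrams = "hea", "eal"


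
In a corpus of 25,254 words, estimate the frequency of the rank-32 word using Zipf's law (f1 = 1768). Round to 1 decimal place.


Zipf's law: f(r) = f(1) / r
f(1) = 1768
f(32) = 1768 / 32
= 55.3 occurrences


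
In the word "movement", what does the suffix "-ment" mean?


Suffix: -ment
Example: movement = move + -ment
Meaning = result of action


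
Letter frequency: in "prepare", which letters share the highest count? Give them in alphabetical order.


Word: "prepare"
Letter counts:
  'a': 1
  'e': 2
  'p': 2
  'r': 2
Maximum count = 2
Most frequent = 'e', 'p', 'r' (2 times each)


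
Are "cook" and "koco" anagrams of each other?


Word 1: "cook" → sorted: ckoo
Word 2: "koco" → sorted: ckoo
Same letters? ckoo == ckoo
Anagram = Yes


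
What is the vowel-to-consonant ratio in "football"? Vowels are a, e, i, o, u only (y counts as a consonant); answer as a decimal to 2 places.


Word: "football"
Vowels (a,e,i,o,u): 3
Consonants: 5
Ratio = 3/5
= 0.60


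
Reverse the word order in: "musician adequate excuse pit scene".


Original: "musician adequate excuse pit scene"
Words (1..n): musician | adequate | excuse | pit | scene
Reversed (n..1): scene | pit | excuse | adequate | musician
Result = "scene pit excuse adequate musician"


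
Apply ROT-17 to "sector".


Word: "sector"
Shift: 17
Each letter → (letter + shift) mod 26:
  's' (18) + 17 = 9 → 'j'
  'e' (4) + 17 = 21 → 'v'
  'c' (2) + 17 = 19 → 't'
  't' (19) + 17 = 10 → 'k'
  'o' (14) + 17 = 5 → 'f'
  'r' (17) + 17 = 8 → 'i'
Result = "jvtkfi"


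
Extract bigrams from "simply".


Word: "simply" (length 6)
Number of bigrams = 6 - 2 + 1 = 5
  Position 0: "si"
  Position 1: "im"
  Position 2: "mp"
  Position 3: "pl"
  Position 4: "ly"
Bigrams = "si", "im", "mp", "pl", "ly"


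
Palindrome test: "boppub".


Word: "boppub"
Reversed: "buppob"
Forward == Backward? boppub != buppob
Palindrome = No


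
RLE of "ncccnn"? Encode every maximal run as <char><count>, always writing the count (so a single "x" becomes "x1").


String: "ncccnn"
Scanning for consecutive runs:
  'n' x 1
  'c' x 3
  'n' x 2
RLE = "n1c3n2"


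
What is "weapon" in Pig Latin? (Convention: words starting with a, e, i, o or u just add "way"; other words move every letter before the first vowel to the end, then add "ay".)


Word: "weapon"
Starts with consonant(s) → move to end, add 'ay'
Consonant cluster: "w"
Pig Latin = "eaponway"


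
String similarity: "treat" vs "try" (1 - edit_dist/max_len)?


Word 1: "treat" (length 5)
Word 2: "try" (length 3)
One optimal edit sequence:
  1. keep 't'
  2. keep 'r'
  3. delete 'e'  (+1)
  4. delete 'a'  (+1)
  5. substitute 't' -> 'y'  (+1)
Edit distance = 3
Max length = max(5, 3) = 5
Similarity = 1 - 3/5
= 0.4000


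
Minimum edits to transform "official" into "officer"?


Word 1: "official" (length 8)
Word 2: "officer" (length 7)
One optimal edit sequence (insert/delete/substitute each cost 1):
  1. keep 'o'
  2. keep 'f'
  3. keep 'f'
  4. keep 'i'
  5. keep 'c'
  6. delete 'i'  (+1)
  7. substitute 'a' -> 'e'  (+1)
  8. substitute 'l' -> 'r'  (+1)
Total edit operations: 3
Edit distance = 3


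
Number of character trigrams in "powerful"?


Word: "powerful" (length 8)
Number of 3-grams = length - 3 + 1 = 8 - 3 + 1
= 6


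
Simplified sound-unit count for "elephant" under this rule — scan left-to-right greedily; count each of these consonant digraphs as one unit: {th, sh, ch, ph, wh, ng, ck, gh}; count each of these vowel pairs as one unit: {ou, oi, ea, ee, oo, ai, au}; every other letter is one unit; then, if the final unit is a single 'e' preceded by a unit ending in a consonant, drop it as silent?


Word: "elephant" (8 letters)
Left-to-right scan:
  (1) 'e' (letter)
  (2) 'l' (letter)
  (3) 'e' (letter)
  (4) 'ph' (digraph)
  (5) 'a' (letter)
  (6) 'n' (letter)
  (7) 't' (letter)
Units from scan: 7
Sound units = 7 units


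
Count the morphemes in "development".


Word: "development"
Morphemes: develop | -ment
Each morpheme carries meaning
= 2 morphemes


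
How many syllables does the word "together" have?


Word: "together"
Syllable breakdown: to | geth | er
Counting: 3 parts
= 3 syllables


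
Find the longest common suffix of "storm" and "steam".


Word 1: "storm"
Word 2: "steam"
Comparing from end:
  Pos -1: 'm' == 'm'
  Pos -2: 'r' != 'a' (stop)
LCS = "m" (length 1)


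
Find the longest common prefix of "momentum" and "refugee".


Word 1: "momentum"
Word 2: "refugee"
Comparing from start:
  Pos 0: 'm' != 'r' (stop)
LCP = "" (length 0)


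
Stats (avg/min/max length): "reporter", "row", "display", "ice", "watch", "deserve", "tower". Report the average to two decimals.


Lengths: "reporter"=8, "row"=3, "display"=7, "ice"=3, "watch"=5, "deserve"=7, "tower"=5
Sum = 38, Count = 7
Average = 38/7 = 5.43
= avg=5.43, min=3, max=8


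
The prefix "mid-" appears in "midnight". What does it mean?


Prefix: mid-
Example: midnight (mid- + night)
Meaning = middle


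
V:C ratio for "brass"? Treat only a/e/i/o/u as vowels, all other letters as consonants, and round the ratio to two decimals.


Word: "brass"
Vowels (a,e,i,o,u): 1
Consonants: 4
Ratio = 1/4
= 0.25


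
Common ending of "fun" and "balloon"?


Word 1: "fun"
Word 2: "balloon"
Comparing from end:
  Pos -1: 'n' == 'n'
  Pos -2: 'u' != 'o' (stop)
LCS = "n" (length 1)


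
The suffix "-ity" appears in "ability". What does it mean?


Suffix: -ity
As in: ability -> able + -ity, with a spelling change
Meaning = quality of


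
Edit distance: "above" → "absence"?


Word 1: "above" (length 5)
Word 2: "absence" (length 7)
One optimal edit sequence (insert/delete/substitute each cost 1):
  1. keep 'a'
  2. keep 'b'
  3. insert 's'  (+1)
  4. insert 'e'  (+1)
  5. substitute 'o' -> 'n'  (+1)
  6. substitute 'v' -> 'c'  (+1)
  7. keep 'e'
Total edit operations: 4
Edit distance = 4


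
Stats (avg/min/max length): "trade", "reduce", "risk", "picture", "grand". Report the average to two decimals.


Lengths: "trade"=5, "reduce"=6, "risk"=4, "picture"=7, "grand"=5
Sum = 27, Count = 5
Average = 27/5 = 5.40
= avg=5.40, min=4, max=7


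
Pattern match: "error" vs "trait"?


Pattern of "error": [0, 1, 1, 2, 1]
Pattern of "trait": [0, 1, 2, 3, 0]
Patterns do not match
Same pattern = No


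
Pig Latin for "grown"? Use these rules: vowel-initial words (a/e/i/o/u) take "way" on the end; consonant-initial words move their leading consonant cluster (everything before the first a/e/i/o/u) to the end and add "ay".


Word: "grown"
Starts with consonant(s) → move to end, add 'ay'
Consonant cluster: "gr"
Pig Latin = "owngray"


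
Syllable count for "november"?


Word: "november"
Syllable breakdown: no · vem · ber
Counting: 3 parts
= 3 syllables


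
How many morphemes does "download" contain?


Word: "download"
Morphemes: down- | load
Each morpheme carries meaning
= 2 morphemes


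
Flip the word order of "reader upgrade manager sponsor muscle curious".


Original: "reader upgrade manager sponsor muscle curious"
Words (1..n): reader | upgrade | manager | sponsor | muscle | curious
Reversed (n..1): curious | muscle | sponsor | manager | upgrade | reader
Result = "curious muscle sponsor manager upgrade reader"


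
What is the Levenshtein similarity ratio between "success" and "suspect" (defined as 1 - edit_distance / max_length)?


Word 1: "success" (length 7)
Word 2: "suspect" (length 7)
One optimal edit sequence:
  1. keep 's'
  2. keep 'u'
  3. substitute 'c' -> 's'  (+1)
  4. substitute 'c' -> 'p'  (+1)
  5. keep 'e'
  6. substitute 's' -> 'c'  (+1)
  7. substitute 's' -> 't'  (+1)
Edit distance = 4
Max length = max(7, 7) = 7
Similarity = 1 - 4/7
= 0.4286


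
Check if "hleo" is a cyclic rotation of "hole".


Word: "hole", Candidate: "hleo"
Method: check if candidate is substring of word+word
"holehole" contains "hleo"? No
Is rotation = No


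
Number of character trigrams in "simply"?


Word: "simply" (length 6)
Number of 3-grams = length - 3 + 1 = 6 - 3 + 1
= 4


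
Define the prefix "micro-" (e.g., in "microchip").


Prefix: micro-
Example: microchip = micro- + chip
Meaning = small


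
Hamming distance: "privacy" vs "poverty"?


Comparing character by character (same length = 7):
  Pos 0: 'p' vs 'p' =
  Pos 1: 'r' vs 'o' !=
  Pos 2: 'i' vs 'v' !=
  Pos 3: 'v' vs 'e' !=
  Pos 4: 'a' vs 'r' !=
  Pos 5: 'c' vs 't' !=
  Pos 6: 'y' vs 'y' =
Hamming distance = 5


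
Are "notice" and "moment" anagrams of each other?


Word 1: "notice" → sorted: ceinot
Word 2: "moment" → sorted: emmnot
Same letters? ceinot != emmnot
Anagram = No


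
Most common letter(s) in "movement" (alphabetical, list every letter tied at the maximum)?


Word: "movement"
Letter counts:
  'e': 2
  'm': 2
  'n': 1
  'o': 1
  't': 1
  'v': 1
Maximum count = 2
Most frequent = 'e', 'm' (2 times each)


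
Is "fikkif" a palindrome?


Word: "fikkif"
Reversed: "fikkif"
Forward == Backward? fikkif == fikkif
Palindrome = Yes


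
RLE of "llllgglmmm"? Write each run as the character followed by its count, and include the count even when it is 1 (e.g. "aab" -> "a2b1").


String: "llllgglmmm"
Scanning for consecutive runs:
  'l' x 4
  'g' x 2
  'l' x 1
  'm' x 3
RLE = "l4g2l1m3"


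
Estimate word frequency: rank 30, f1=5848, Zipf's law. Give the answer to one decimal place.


Zipf's law: f(r) = f(1) / r
f(1) = 5848
f(30) = 5848 / 30
= 194.9 occurrences


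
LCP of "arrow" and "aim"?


Word 1: "arrow"
Word 2: "aim"
Comparing from start:
  Pos 0: 'a' == 'a'
  Pos 1: 'r' != 'i' (stop)
LCP = "a" (length 1)


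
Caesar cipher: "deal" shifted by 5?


Word: "deal"
Shift: 5
Each letter → (letter + shift) mod 26:
  'd' (3) + 5 = 8 → 'i'
  'e' (4) + 5 = 9 → 'j'
  'a' (0) + 5 = 5 → 'f'
  'l' (11) + 5 = 16 → 'q'
Result = "ijfq"


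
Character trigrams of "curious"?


Word: "curious" (length 7)
Number of trigrams = 7 - 3 + 1 = 5
  Position 0: "cur"
  Position 1: "uri"
  Position 2: "rio"
  Position 3: "iou"
  Position 4: "ous"
Trigrams = "cur", "uri", "rio", "iou", "ous"


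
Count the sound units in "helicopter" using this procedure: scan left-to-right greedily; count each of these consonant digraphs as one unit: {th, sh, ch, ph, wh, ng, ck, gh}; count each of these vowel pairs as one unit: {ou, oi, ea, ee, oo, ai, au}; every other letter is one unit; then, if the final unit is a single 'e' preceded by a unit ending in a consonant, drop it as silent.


Word: "helicopter" (10 letters)
Left-to-right scan:
  [1] 'h' (letter)
  [2] 'e' (letter)
  [3] 'l' (letter)
  [4] 'i' (letter)
  [5] 'c' (letter)
  [6] 'o' (letter)
  [7] 'p' (letter)
  [8] 't' (letter)
  [9] 'e' (letter)
  [10] 'r' (letter)
Units from scan: 10
Sound units = 10 units
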